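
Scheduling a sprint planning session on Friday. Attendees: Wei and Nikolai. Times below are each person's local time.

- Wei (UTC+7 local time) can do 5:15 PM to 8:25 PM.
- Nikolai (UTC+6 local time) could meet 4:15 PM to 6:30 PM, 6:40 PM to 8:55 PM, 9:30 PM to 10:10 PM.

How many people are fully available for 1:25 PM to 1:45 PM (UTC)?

Wei in UTC: 10:15-13:25 (subtract 7h to convert from UTC+7).
Nikolai in UTC: 10:15-12:30, 12:40-14:55, 15:30-16:10 (subtract 6h to convert from UTC+6).
Nikolai can make the full 13:25-13:45 slot — that's 1.

1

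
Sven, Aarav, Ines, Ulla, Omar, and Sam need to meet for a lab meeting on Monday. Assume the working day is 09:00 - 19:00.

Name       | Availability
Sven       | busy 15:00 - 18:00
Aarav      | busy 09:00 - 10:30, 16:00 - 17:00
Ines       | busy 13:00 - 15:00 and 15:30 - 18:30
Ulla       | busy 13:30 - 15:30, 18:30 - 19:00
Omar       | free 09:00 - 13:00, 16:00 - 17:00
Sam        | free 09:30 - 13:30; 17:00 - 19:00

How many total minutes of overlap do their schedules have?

150

Sven free: 09:00-15:00, 18:00-19:00 (invert busy blocks within the working day).
Aarav free: 10:30-16:00, 17:00-19:00 (invert busy blocks within the working day).
Ines free: 09:00-13:00, 15:00-15:30, 18:30-19:00 (invert busy blocks within the working day).
Ulla free: 09:00-13:30, 15:30-18:30 (invert busy blocks within the working day).
Omar free: 09:00-13:00, 16:00-17:00.
Sam free: 09:30-13:30, 17:00-19:00.
Sven ∩ Aarav: 10:30-15:00, 18:00-19:00.
Sven ∩ Aarav ∩ Ines: 10:30-13:00, 18:30-19:00.
Sven ∩ Aarav ∩ Ines ∩ Ulla: 10:30-13:00.
Sven ∩ Aarav ∩ Ines ∩ Ulla ∩ Omar: 10:30-13:00.
Sven ∩ Aarav ∩ Ines ∩ Ulla ∩ Omar ∩ Sam: 10:30-13:00.
That's a single block of 150 minutes.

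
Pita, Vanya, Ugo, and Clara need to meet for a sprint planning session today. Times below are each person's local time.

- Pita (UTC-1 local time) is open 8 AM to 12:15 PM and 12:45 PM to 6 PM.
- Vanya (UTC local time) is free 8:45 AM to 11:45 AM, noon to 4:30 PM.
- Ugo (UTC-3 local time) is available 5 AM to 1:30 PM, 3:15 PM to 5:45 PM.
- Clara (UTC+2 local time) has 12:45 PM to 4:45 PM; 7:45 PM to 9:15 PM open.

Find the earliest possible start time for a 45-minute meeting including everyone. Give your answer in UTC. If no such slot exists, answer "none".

Pita in UTC: 09:00-13:15, 13:45-19:00 (add 1h to convert from UTC-1).
Vanya in UTC: 08:45-11:45, 12:00-16:30.
Ugo in UTC: 08:00-16:30, 18:15-20:45 (add 3h to convert from UTC-3).
Clara in UTC: 10:45-14:45, 17:45-19:15 (subtract 2h to convert from UTC+2).
Pita ∩ Vanya: 09:00-11:45, 12:00-13:15, 13:45-16:30.
Pita ∩ Vanya ∩ Ugo: 09:00-11:45, 12:00-13:15, 13:45-16:30.
Pita ∩ Vanya ∩ Ugo ∩ Clara: 10:45-11:45, 12:00-13:15, 13:45-14:45.
The first common window of at least 45 minutes is 10:45-11:45, so the earliest start is 10:45.

10:45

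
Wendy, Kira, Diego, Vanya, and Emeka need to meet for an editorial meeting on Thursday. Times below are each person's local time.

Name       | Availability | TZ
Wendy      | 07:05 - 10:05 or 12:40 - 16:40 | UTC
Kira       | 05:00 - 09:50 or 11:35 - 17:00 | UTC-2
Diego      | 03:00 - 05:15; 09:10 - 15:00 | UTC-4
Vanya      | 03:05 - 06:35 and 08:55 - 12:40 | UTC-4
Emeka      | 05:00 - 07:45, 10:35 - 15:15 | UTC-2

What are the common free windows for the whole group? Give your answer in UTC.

Wendy in UTC: 07:05-10:05, 12:40-16:40.
Kira in UTC: 07:00-11:50, 13:35-19:00 (add 2h to convert from UTC-2).
Diego in UTC: 07:00-09:15, 13:10-19:00 (add 4h to convert from UTC-4).
Vanya in UTC: 07:05-10:35, 12:55-16:40 (add 4h to convert from UTC-4).
Emeka in UTC: 07:00-09:45, 12:35-17:15 (add 2h to convert from UTC-2).
Wendy ∩ Kira: 07:05-10:05, 13:35-16:40.
Wendy ∩ Kira ∩ Diego: 07:05-09:15, 13:35-16:40.
Wendy ∩ Kira ∩ Diego ∩ Vanya: 07:05-09:15, 13:35-16:40.
Wendy ∩ Kira ∩ Diego ∩ Vanya ∩ Emeka: 07:05-09:15, 13:35-16:40.

07:05-09:15, 13:35-16:40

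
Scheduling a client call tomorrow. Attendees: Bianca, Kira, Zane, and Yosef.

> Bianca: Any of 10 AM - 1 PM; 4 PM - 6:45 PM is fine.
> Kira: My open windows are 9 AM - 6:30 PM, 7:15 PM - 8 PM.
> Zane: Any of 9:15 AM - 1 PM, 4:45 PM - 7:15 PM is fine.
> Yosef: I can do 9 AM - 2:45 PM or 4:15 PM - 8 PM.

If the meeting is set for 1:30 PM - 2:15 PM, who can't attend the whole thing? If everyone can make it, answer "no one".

Bianca, Zane

Bianca: not fully free for 13:30-14:15. Kira: free for 13:30-14:15. Zane: not fully free for 13:30-14:15. Yosef: free for 13:30-14:15.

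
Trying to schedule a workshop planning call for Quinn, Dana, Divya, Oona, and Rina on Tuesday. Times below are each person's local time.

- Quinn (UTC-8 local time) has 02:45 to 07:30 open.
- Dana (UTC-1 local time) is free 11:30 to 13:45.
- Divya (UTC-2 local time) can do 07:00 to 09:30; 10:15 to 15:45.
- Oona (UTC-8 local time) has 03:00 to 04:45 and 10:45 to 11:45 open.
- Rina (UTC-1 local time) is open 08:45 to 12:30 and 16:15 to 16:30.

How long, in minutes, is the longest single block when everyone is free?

Quinn in UTC: 10:45-15:30 (add 8h to convert from UTC-8).
Dana in UTC: 12:30-14:45 (add 1h to convert from UTC-1).
Divya in UTC: 09:00-11:30, 12:15-17:45 (add 2h to convert from UTC-2).
Oona in UTC: 11:00-12:45, 18:45-19:45 (add 8h to convert from UTC-8).
Rina in UTC: 09:45-13:30, 17:15-17:30 (add 1h to convert from UTC-1).
Quinn ∩ Dana: 12:30-14:45.
Quinn ∩ Dana ∩ Divya: 12:30-14:45.
Quinn ∩ Dana ∩ Divya ∩ Oona: 12:30-12:45.
Quinn ∩ Dana ∩ Divya ∩ Oona ∩ Rina: 12:30-12:45.
So the common availability across everyone is 12:30-12:45.
The longest is 12:30-12:45 at 15 minutes.

15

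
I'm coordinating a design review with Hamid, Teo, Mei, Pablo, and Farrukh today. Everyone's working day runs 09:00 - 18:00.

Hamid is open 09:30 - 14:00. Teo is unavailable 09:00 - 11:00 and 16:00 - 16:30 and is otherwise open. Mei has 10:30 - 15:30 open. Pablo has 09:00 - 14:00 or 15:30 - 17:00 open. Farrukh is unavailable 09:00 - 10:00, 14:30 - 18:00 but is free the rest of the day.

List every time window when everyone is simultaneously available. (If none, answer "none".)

11:00-14:00

Hamid free: 09:30-14:00.
Teo free: 11:00-16:00, 16:30-18:00 (invert busy blocks within the working day).
Mei free: 10:30-15:30.
Pablo free: 09:00-14:00, 15:30-17:00.
Farrukh free: 10:00-14:30 (invert busy blocks within the working day).
Hamid ∩ Teo: 11:00-14:00.
Hamid ∩ Teo ∩ Mei: 11:00-14:00.
Hamid ∩ Teo ∩ Mei ∩ Pablo: 11:00-14:00.
Hamid ∩ Teo ∩ Mei ∩ Pablo ∩ Farrukh: 11:00-14:00.
Those are the intersection windows.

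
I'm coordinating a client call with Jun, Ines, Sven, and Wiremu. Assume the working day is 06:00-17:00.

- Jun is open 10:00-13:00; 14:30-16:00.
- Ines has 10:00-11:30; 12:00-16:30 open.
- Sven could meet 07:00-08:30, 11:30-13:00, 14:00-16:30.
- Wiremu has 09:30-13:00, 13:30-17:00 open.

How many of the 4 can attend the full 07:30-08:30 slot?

Sven can make the full 07:30-08:30 slot — that's 1.

1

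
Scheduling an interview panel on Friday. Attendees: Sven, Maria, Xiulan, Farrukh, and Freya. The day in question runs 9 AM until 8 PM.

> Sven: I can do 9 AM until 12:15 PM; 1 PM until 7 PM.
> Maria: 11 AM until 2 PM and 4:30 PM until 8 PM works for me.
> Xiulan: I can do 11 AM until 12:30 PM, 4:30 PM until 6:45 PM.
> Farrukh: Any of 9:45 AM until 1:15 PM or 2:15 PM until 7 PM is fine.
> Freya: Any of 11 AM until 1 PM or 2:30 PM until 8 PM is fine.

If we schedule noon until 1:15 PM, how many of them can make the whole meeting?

Maria and Farrukh can make the full 12:00-13:15 slot — that's 2.

2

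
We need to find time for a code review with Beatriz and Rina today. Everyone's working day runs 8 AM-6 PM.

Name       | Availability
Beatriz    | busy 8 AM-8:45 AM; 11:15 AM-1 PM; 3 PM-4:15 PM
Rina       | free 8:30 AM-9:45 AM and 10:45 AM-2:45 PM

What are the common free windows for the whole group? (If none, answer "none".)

08:45-09:45, 10:45-11:15, 13:00-14:45

Beatriz free: 08:45-11:15, 13:00-15:00, 16:15-18:00 (invert busy blocks within the working day).
Rina free: 08:30-09:45, 10:45-14:45.
Beatriz ∩ Rina: 08:45-09:45, 10:45-11:15, 13:00-14:45.
So the common availability across everyone is 08:45-09:45, 10:45-11:15, 13:00-14:45.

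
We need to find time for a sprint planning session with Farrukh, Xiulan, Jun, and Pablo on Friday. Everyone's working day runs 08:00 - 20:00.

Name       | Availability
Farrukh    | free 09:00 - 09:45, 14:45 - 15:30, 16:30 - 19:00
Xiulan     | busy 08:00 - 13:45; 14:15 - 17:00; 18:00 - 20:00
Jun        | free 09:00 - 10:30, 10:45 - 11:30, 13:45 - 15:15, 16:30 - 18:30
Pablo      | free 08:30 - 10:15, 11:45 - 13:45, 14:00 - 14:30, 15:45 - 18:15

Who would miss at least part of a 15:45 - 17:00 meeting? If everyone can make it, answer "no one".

Farrukh free: 09:00-09:45, 14:45-15:30, 16:30-19:00.
Xiulan free: 13:45-14:15, 17:00-18:00 (invert busy blocks within the working day).
Jun free: 09:00-10:30, 10:45-11:30, 13:45-15:15, 16:30-18:30.
Pablo free: 08:30-10:15, 11:45-13:45, 14:00-14:30, 15:45-18:15.
Farrukh: not fully free for 15:45-17:00. Xiulan: not fully free for 15:45-17:00. Jun: not fully free for 15:45-17:00. Pablo: free for 15:45-17:00.

Farrukh, Jun, Xiulan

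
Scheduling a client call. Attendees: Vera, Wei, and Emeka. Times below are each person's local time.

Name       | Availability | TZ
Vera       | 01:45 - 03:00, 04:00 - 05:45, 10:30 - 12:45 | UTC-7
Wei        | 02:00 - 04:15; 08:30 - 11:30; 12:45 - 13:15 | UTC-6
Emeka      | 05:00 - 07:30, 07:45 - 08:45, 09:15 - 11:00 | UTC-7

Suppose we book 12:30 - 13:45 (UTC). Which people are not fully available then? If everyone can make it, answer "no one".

Vera, Wei

Vera in UTC: 08:45-10:00, 11:00-12:45, 17:30-19:45 (add 7h to convert from UTC-7).
Wei in UTC: 08:00-10:15, 14:30-17:30, 18:45-19:15 (add 6h to convert from UTC-6).
Emeka in UTC: 12:00-14:30, 14:45-15:45, 16:15-18:00 (add 7h to convert from UTC-7).
Vera: not fully free for 12:30-13:45. Wei: not fully free for 12:30-13:45. Emeka: free for 12:30-13:45.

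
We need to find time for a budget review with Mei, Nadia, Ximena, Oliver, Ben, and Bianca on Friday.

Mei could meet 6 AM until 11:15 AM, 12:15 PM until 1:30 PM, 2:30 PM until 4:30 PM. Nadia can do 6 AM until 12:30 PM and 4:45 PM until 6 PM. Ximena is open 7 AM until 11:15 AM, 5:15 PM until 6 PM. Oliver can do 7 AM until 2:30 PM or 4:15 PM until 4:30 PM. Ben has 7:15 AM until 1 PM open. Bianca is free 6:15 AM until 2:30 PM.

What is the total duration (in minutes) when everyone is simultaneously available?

Mei ∩ Nadia: 06:00-11:15, 12:15-12:30.
Mei ∩ Nadia ∩ Ximena: 07:00-11:15.
Mei ∩ Nadia ∩ Ximena ∩ Oliver: 07:00-11:15.
Mei ∩ Nadia ∩ Ximena ∩ Oliver ∩ Ben: 07:15-11:15.
Mei ∩ Nadia ∩ Ximena ∩ Oliver ∩ Ben ∩ Bianca: 07:15-11:15.
That's a single block of 240 minutes.

240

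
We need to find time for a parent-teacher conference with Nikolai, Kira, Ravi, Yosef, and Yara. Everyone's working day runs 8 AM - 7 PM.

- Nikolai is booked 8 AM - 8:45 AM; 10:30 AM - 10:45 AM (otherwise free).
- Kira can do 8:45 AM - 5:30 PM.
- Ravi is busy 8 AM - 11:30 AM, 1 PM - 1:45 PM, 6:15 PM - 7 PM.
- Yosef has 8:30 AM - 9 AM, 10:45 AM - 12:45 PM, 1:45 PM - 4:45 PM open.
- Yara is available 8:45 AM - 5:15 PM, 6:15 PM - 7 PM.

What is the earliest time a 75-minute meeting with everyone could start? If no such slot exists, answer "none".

11:30

Nikolai free: 08:45-10:30, 10:45-19:00 (invert busy blocks within the working day).
Kira free: 08:45-17:30.
Ravi free: 11:30-13:00, 13:45-18:15 (invert busy blocks within the working day).
Yosef free: 08:30-09:00, 10:45-12:45, 13:45-16:45.
Yara free: 08:45-17:15, 18:15-19:00.
Nikolai ∩ Kira: 08:45-10:30, 10:45-17:30.
Nikolai ∩ Kira ∩ Ravi: 11:30-13:00, 13:45-17:30.
Nikolai ∩ Kira ∩ Ravi ∩ Yosef: 11:30-12:45, 13:45-16:45.
Nikolai ∩ Kira ∩ Ravi ∩ Yosef ∩ Yara: 11:30-12:45, 13:45-16:45.
So the common availability across everyone is 11:30-12:45, 13:45-16:45.
The first common window of at least 75 minutes is 11:30-12:45, so the earliest start is 11:30.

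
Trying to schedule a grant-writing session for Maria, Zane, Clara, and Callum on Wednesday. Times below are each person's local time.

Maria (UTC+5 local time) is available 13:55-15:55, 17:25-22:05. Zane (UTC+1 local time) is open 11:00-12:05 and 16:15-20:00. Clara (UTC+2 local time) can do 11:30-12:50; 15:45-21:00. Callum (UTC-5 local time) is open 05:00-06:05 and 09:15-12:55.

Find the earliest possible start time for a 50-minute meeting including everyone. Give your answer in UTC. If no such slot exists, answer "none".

Maria in UTC: 08:55-10:55, 12:25-17:05 (subtract 5h to convert from UTC+5).
Zane in UTC: 10:00-11:05, 15:15-19:00 (subtract 1h to convert from UTC+1).
Clara in UTC: 09:30-10:50, 13:45-19:00 (subtract 2h to convert from UTC+2).
Callum in UTC: 10:00-11:05, 14:15-17:55 (add 5h to convert from UTC-5).
Maria ∩ Zane: 10:00-10:55, 15:15-17:05.
Maria ∩ Zane ∩ Clara: 10:00-10:50, 15:15-17:05.
Maria ∩ Zane ∩ Clara ∩ Callum: 10:00-10:50, 15:15-17:05.
The first common window of at least 50 minutes is 10:00-10:50, so the earliest start is 10:00.

10:00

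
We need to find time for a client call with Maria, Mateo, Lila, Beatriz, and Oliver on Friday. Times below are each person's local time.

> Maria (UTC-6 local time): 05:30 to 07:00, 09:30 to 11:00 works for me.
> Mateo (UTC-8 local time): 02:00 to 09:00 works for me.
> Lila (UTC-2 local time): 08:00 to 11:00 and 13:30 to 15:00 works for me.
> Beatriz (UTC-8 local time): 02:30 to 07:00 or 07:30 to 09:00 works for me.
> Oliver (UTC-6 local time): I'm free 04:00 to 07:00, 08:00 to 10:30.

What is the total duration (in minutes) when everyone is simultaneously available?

Maria in UTC: 11:30-13:00, 15:30-17:00 (add 6h to convert from UTC-6).
Mateo in UTC: 10:00-17:00 (add 8h to convert from UTC-8).
Lila in UTC: 10:00-13:00, 15:30-17:00 (add 2h to convert from UTC-2).
Beatriz in UTC: 10:30-15:00, 15:30-17:00 (add 8h to convert from UTC-8).
Oliver in UTC: 10:00-13:00, 14:00-16:30 (add 6h to convert from UTC-6).
Maria ∩ Mateo: 11:30-13:00, 15:30-17:00.
Maria ∩ Mateo ∩ Lila: 11:30-13:00, 15:30-17:00.
Maria ∩ Mateo ∩ Lila ∩ Beatriz: 11:30-13:00, 15:30-17:00.
Maria ∩ Mateo ∩ Lila ∩ Beatriz ∩ Oliver: 11:30-13:00, 15:30-16:30.
So the common availability across everyone is 11:30-13:00, 15:30-16:30.
Summing the common windows: 90 + 60 = 150 minutes.

150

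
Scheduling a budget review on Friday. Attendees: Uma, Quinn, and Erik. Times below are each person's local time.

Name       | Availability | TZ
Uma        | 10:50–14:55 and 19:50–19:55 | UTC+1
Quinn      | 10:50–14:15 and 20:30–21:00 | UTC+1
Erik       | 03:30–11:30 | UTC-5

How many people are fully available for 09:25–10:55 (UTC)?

Uma in UTC: 09:50-13:55, 18:50-18:55 (subtract 1h to convert from UTC+1).
Quinn in UTC: 09:50-13:15, 19:30-20:00 (subtract 1h to convert from UTC+1).
Erik in UTC: 08:30-16:30 (add 5h to convert from UTC-5).
Erik can make the full 09:25-10:55 slot — that's 1.

1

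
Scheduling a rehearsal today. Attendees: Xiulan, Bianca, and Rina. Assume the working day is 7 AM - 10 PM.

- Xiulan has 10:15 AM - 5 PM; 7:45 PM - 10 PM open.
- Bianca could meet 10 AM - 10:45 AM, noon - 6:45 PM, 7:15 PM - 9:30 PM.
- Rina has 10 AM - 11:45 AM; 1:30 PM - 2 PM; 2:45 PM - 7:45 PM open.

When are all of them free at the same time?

Xiulan ∩ Bianca: 10:15-10:45, 12:00-17:00, 19:45-21:30.
Xiulan ∩ Bianca ∩ Rina: 10:15-10:45, 13:30-14:00, 14:45-17:00.
So the common availability across everyone is 10:15-10:45, 13:30-14:00, 14:45-17:00.

10:15-10:45, 13:30-14:00, 14:45-17:00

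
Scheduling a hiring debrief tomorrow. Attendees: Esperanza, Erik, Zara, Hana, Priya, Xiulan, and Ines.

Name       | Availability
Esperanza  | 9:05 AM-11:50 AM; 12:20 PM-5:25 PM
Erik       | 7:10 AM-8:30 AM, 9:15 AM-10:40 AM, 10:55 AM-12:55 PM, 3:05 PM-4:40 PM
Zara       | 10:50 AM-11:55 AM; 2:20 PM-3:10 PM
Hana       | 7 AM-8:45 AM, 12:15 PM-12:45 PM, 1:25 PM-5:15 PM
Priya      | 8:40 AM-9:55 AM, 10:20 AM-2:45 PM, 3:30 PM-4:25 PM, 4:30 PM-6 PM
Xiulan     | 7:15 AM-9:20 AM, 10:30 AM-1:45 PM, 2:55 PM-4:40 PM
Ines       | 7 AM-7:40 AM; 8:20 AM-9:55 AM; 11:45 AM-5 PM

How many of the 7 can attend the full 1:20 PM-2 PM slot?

Esperanza, Priya, and Ines can make the full 13:20-14:00 slot — that's 3.

3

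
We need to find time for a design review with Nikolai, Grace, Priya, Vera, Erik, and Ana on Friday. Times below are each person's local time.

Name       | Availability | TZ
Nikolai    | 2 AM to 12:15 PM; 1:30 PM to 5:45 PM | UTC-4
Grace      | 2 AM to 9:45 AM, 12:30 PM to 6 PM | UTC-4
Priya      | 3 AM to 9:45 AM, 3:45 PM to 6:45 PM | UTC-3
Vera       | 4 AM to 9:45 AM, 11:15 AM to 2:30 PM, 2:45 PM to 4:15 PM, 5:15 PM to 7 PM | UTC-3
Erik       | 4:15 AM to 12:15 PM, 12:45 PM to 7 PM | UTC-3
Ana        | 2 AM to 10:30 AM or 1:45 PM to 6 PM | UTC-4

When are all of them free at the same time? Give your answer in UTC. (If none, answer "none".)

Nikolai in UTC: 06:00-16:15, 17:30-21:45 (add 4h to convert from UTC-4).
Grace in UTC: 06:00-13:45, 16:30-22:00 (add 4h to convert from UTC-4).
Priya in UTC: 06:00-12:45, 18:45-21:45 (add 3h to convert from UTC-3).
Vera in UTC: 07:00-12:45, 14:15-17:30, 17:45-19:15, 20:15-22:00 (add 3h to convert from UTC-3).
Erik in UTC: 07:15-15:15, 15:45-22:00 (add 3h to convert from UTC-3).
Ana in UTC: 06:00-14:30, 17:45-22:00 (add 4h to convert from UTC-4).
Nikolai ∩ Grace: 06:00-13:45, 17:30-21:45.
Nikolai ∩ Grace ∩ Priya: 06:00-12:45, 18:45-21:45.
Nikolai ∩ Grace ∩ Priya ∩ Vera: 07:00-12:45, 18:45-19:15, 20:15-21:45.
Nikolai ∩ Grace ∩ Priya ∩ Vera ∩ Erik: 07:15-12:45, 18:45-19:15, 20:15-21:45.
Nikolai ∩ Grace ∩ Priya ∩ Vera ∩ Erik ∩ Ana: 07:15-12:45, 18:45-19:15, 20:15-21:45.
So the common availability across everyone is 07:15-12:45, 18:45-19:15, 20:15-21:45.

07:15-12:45, 18:45-19:15, 20:15-21:45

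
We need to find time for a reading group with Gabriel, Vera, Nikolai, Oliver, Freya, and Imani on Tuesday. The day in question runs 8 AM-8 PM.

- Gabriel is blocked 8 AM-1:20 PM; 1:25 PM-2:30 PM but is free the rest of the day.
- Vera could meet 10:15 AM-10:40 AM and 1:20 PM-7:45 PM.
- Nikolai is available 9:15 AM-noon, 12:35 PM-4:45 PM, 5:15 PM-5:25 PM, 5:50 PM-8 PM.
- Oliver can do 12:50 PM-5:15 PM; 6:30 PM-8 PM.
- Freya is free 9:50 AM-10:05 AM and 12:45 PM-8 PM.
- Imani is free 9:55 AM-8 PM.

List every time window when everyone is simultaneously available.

Gabriel free: 13:20-13:25, 14:30-20:00 (invert busy blocks within the working day).
Vera free: 10:15-10:40, 13:20-19:45.
Nikolai free: 09:15-12:00, 12:35-16:45, 17:15-17:25, 17:50-20:00.
Oliver free: 12:50-17:15, 18:30-20:00.
Freya free: 09:50-10:05, 12:45-20:00.
Imani free: 09:55-20:00.
Gabriel ∩ Vera: 13:20-13:25, 14:30-19:45.
Gabriel ∩ Vera ∩ Nikolai: 13:20-13:25, 14:30-16:45, 17:15-17:25, 17:50-19:45.
Gabriel ∩ Vera ∩ Nikolai ∩ Oliver: 13:20-13:25, 14:30-16:45, 18:30-19:45.
Gabriel ∩ Vera ∩ Nikolai ∩ Oliver ∩ Freya: 13:20-13:25, 14:30-16:45, 18:30-19:45.
Gabriel ∩ Vera ∩ Nikolai ∩ Oliver ∩ Freya ∩ Imani: 13:20-13:25, 14:30-16:45, 18:30-19:45.
Those are the intersection windows.

13:20-13:25, 14:30-16:45, 18:30-19:45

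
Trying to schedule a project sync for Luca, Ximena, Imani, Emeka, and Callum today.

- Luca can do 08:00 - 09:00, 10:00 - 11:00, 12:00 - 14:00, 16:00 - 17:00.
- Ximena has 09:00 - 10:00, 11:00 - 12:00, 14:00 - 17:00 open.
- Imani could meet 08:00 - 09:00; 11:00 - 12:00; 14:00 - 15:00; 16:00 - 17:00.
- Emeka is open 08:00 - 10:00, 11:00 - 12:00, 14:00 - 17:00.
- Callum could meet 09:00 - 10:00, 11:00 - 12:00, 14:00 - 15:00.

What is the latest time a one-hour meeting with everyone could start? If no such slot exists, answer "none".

Luca ∩ Ximena: 16:00-17:00.
Luca ∩ Ximena ∩ Imani: 16:00-17:00.
Luca ∩ Ximena ∩ Imani ∩ Emeka: 16:00-17:00.
Luca ∩ Ximena ∩ Imani ∩ Emeka ∩ Callum: ∅.
There is no time when everyone is free.
No common window is at least 60 minutes long.

none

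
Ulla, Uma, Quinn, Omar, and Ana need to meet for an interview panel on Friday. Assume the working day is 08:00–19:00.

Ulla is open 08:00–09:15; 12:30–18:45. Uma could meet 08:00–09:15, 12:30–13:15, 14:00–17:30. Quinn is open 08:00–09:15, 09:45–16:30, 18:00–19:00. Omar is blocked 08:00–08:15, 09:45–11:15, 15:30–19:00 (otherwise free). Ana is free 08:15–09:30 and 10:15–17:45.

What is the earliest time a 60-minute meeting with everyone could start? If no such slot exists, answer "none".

08:15

Ulla free: 08:00-09:15, 12:30-18:45.
Uma free: 08:00-09:15, 12:30-13:15, 14:00-17:30.
Quinn free: 08:00-09:15, 09:45-16:30, 18:00-19:00.
Omar free: 08:15-09:45, 11:15-15:30 (invert busy blocks within the working day).
Ana free: 08:15-09:30, 10:15-17:45.
Ulla ∩ Uma: 08:00-09:15, 12:30-13:15, 14:00-17:30.
Ulla ∩ Uma ∩ Quinn: 08:00-09:15, 12:30-13:15, 14:00-16:30.
Ulla ∩ Uma ∩ Quinn ∩ Omar: 08:15-09:15, 12:30-13:15, 14:00-15:30.
Ulla ∩ Uma ∩ Quinn ∩ Omar ∩ Ana: 08:15-09:15, 12:30-13:15, 14:00-15:30.
The first common window of at least 60 minutes is 08:15-09:15, so the earliest start is 08:15.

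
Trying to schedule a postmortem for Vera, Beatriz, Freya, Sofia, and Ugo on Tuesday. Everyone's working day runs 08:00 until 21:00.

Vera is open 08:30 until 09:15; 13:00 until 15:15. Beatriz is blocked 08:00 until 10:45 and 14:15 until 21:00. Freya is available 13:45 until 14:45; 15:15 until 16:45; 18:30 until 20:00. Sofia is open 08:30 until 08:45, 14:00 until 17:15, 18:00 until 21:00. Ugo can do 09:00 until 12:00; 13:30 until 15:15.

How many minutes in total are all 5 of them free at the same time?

15

Vera free: 08:30-09:15, 13:00-15:15.
Beatriz free: 10:45-14:15 (invert busy blocks within the working day).
Freya free: 13:45-14:45, 15:15-16:45, 18:30-20:00.
Sofia free: 08:30-08:45, 14:00-17:15, 18:00-21:00.
Ugo free: 09:00-12:00, 13:30-15:15.
Vera ∩ Beatriz: 13:00-14:15.
Vera ∩ Beatriz ∩ Freya: 13:45-14:15.
Vera ∩ Beatriz ∩ Freya ∩ Sofia: 14:00-14:15.
Vera ∩ Beatriz ∩ Freya ∩ Sofia ∩ Ugo: 14:00-14:15.
That's a single block of 15 minutes.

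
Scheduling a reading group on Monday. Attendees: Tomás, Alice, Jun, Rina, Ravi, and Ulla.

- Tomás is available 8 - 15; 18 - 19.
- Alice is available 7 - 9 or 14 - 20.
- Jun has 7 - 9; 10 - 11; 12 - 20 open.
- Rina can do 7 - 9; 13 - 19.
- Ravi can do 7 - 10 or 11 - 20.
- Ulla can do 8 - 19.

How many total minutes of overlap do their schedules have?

Tomás ∩ Alice: 08:00-09:00, 14:00-15:00, 18:00-19:00.
Tomás ∩ Alice ∩ Jun: 08:00-09:00, 14:00-15:00, 18:00-19:00.
Tomás ∩ Alice ∩ Jun ∩ Rina: 08:00-09:00, 14:00-15:00, 18:00-19:00.
Tomás ∩ Alice ∩ Jun ∩ Rina ∩ Ravi: 08:00-09:00, 14:00-15:00, 18:00-19:00.
Tomás ∩ Alice ∩ Jun ∩ Rina ∩ Ravi ∩ Ulla: 08:00-09:00, 14:00-15:00, 18:00-19:00.
Summing the common windows: 60 + 60 + 60 = 180 minutes.

180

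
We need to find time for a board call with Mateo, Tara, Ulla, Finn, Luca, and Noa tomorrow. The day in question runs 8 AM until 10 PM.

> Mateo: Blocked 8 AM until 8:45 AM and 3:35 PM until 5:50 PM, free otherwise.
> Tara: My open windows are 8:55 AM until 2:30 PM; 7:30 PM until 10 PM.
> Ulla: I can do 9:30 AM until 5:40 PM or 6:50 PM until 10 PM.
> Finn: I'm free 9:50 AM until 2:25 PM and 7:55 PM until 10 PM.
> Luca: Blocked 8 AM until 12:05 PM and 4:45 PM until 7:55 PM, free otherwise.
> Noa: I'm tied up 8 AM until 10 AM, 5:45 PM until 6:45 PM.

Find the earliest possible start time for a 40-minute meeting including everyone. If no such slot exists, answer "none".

12:05

Mateo free: 08:45-15:35, 17:50-22:00 (invert busy blocks within the working day).
Tara free: 08:55-14:30, 19:30-22:00.
Ulla free: 09:30-17:40, 18:50-22:00.
Finn free: 09:50-14:25, 19:55-22:00.
Luca free: 12:05-16:45, 19:55-22:00 (invert busy blocks within the working day).
Noa free: 10:00-17:45, 18:45-22:00 (invert busy blocks within the working day).
Mateo ∩ Tara: 08:55-14:30, 19:30-22:00.
Mateo ∩ Tara ∩ Ulla: 09:30-14:30, 19:30-22:00.
Mateo ∩ Tara ∩ Ulla ∩ Finn: 09:50-14:25, 19:55-22:00.
Mateo ∩ Tara ∩ Ulla ∩ Finn ∩ Luca: 12:05-14:25, 19:55-22:00.
Mateo ∩ Tara ∩ Ulla ∩ Finn ∩ Luca ∩ Noa: 12:05-14:25, 19:55-22:00.
Those are the intersection windows.
The first common window of at least 40 minutes is 12:05-14:25, so the earliest start is 12:05.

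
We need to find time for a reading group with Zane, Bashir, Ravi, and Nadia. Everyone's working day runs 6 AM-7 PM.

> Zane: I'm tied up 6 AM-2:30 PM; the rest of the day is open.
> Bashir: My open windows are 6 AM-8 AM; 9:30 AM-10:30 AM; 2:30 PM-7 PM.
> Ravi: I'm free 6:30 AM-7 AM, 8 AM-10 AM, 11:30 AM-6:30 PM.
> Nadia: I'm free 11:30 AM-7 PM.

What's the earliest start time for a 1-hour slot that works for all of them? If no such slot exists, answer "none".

Zane free: 14:30-19:00 (invert busy blocks within the working day).
Bashir free: 06:00-08:00, 09:30-10:30, 14:30-19:00.
Ravi free: 06:30-07:00, 08:00-10:00, 11:30-18:30.
Nadia free: 11:30-19:00.
Zane ∩ Bashir: 14:30-19:00.
Zane ∩ Bashir ∩ Ravi: 14:30-18:30.
Zane ∩ Bashir ∩ Ravi ∩ Nadia: 14:30-18:30.
Those are the intersection windows.
The first common window of at least 60 minutes is 14:30-18:30, so the earliest start is 14:30.

14:30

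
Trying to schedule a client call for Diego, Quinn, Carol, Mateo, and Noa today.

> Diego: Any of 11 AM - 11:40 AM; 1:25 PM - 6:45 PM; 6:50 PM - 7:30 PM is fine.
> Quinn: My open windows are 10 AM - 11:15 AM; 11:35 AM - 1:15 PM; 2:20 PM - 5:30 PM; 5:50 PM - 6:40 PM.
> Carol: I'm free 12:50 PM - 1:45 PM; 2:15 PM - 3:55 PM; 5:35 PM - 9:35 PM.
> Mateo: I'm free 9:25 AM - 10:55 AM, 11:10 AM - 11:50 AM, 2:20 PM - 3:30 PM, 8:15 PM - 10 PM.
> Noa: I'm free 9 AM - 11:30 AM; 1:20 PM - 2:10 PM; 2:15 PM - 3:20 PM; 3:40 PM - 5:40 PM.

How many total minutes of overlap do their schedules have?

Diego ∩ Quinn: 11:00-11:15, 11:35-11:40, 14:20-17:30, 17:50-18:40.
Diego ∩ Quinn ∩ Carol: 14:20-15:55, 17:50-18:40.
Diego ∩ Quinn ∩ Carol ∩ Mateo: 14:20-15:30.
Diego ∩ Quinn ∩ Carol ∩ Mateo ∩ Noa: 14:20-15:20.
That's a single block of 60 minutes.

60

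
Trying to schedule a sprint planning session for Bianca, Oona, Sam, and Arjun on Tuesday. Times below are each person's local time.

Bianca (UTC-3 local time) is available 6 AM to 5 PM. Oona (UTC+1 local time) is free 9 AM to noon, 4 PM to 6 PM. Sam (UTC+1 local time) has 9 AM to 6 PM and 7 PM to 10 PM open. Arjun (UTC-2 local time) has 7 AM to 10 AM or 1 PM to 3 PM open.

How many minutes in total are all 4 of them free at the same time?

240

Bianca in UTC: 09:00-20:00 (add 3h to convert from UTC-3).
Oona in UTC: 08:00-11:00, 15:00-17:00 (subtract 1h to convert from UTC+1).
Sam in UTC: 08:00-17:00, 18:00-21:00 (subtract 1h to convert from UTC+1).
Arjun in UTC: 09:00-12:00, 15:00-17:00 (add 2h to convert from UTC-2).
Bianca ∩ Oona: 09:00-11:00, 15:00-17:00.
Bianca ∩ Oona ∩ Sam: 09:00-11:00, 15:00-17:00.
Bianca ∩ Oona ∩ Sam ∩ Arjun: 09:00-11:00, 15:00-17:00.
So the common availability across everyone is 09:00-11:00, 15:00-17:00.
Summing the common windows: 120 + 120 = 240 minutes.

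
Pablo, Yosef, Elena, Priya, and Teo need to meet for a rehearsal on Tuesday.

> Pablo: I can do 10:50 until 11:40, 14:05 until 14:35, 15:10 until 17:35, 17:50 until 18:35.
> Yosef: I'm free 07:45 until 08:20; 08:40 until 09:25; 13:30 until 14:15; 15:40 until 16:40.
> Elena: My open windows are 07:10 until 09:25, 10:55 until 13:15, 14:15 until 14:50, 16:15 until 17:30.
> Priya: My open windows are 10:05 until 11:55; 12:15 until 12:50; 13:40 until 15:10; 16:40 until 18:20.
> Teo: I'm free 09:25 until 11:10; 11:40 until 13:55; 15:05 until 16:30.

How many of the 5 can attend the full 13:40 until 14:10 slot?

Yosef and Priya can make the full 13:40-14:10 slot — that's 2.

2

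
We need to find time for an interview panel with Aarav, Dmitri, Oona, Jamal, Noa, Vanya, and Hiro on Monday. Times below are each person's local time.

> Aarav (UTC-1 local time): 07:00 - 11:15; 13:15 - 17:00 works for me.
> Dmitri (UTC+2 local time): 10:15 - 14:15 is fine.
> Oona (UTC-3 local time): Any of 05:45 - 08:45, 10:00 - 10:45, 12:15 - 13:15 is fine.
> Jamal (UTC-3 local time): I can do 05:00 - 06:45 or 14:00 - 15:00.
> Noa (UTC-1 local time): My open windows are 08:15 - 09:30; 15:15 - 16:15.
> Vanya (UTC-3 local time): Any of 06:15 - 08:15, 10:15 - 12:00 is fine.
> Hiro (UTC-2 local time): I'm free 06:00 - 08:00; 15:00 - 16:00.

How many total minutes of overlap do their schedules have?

30

Aarav in UTC: 08:00-12:15, 14:15-18:00 (add 1h to convert from UTC-1).
Dmitri in UTC: 08:15-12:15 (subtract 2h to convert from UTC+2).
Oona in UTC: 08:45-11:45, 13:00-13:45, 15:15-16:15 (add 3h to convert from UTC-3).
Jamal in UTC: 08:00-09:45, 17:00-18:00 (add 3h to convert from UTC-3).
Noa in UTC: 09:15-10:30, 16:15-17:15 (add 1h to convert from UTC-1).
Vanya in UTC: 09:15-11:15, 13:15-15:00 (add 3h to convert from UTC-3).
Hiro in UTC: 08:00-10:00, 17:00-18:00 (add 2h to convert from UTC-2).
Aarav ∩ Dmitri: 08:15-12:15.
Aarav ∩ Dmitri ∩ Oona: 08:45-11:45.
Aarav ∩ Dmitri ∩ Oona ∩ Jamal: 08:45-09:45.
Aarav ∩ Dmitri ∩ Oona ∩ Jamal ∩ Noa: 09:15-09:45.
Aarav ∩ Dmitri ∩ Oona ∩ Jamal ∩ Noa ∩ Vanya: 09:15-09:45.
Aarav ∩ Dmitri ∩ Oona ∩ Jamal ∩ Noa ∩ Vanya ∩ Hiro: 09:15-09:45.
That's a single block of 30 minutes.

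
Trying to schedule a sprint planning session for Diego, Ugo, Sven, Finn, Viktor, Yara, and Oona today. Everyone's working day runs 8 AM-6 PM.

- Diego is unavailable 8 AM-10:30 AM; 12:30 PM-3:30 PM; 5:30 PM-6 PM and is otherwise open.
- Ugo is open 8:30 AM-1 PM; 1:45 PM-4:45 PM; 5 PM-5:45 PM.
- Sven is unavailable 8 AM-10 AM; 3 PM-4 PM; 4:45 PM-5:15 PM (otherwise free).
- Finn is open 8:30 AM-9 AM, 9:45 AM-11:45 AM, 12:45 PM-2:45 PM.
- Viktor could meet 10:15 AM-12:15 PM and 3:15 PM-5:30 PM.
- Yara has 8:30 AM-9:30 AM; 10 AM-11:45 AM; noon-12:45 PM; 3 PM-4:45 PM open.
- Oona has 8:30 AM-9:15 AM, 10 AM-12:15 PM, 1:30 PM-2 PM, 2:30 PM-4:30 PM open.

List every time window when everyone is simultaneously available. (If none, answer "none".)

10:30-11:45

Diego free: 10:30-12:30, 15:30-17:30 (invert busy blocks within the working day).
Ugo free: 08:30-13:00, 13:45-16:45, 17:00-17:45.
Sven free: 10:00-15:00, 16:00-16:45, 17:15-18:00 (invert busy blocks within the working day).
Finn free: 08:30-09:00, 09:45-11:45, 12:45-14:45.
Viktor free: 10:15-12:15, 15:15-17:30.
Yara free: 08:30-09:30, 10:00-11:45, 12:00-12:45, 15:00-16:45.
Oona free: 08:30-09:15, 10:00-12:15, 13:30-14:00, 14:30-16:30.
Diego ∩ Ugo: 10:30-12:30, 15:30-16:45, 17:00-17:30.
Diego ∩ Ugo ∩ Sven: 10:30-12:30, 16:00-16:45, 17:15-17:30.
Diego ∩ Ugo ∩ Sven ∩ Finn: 10:30-11:45.
Diego ∩ Ugo ∩ Sven ∩ Finn ∩ Viktor: 10:30-11:45.
Diego ∩ Ugo ∩ Sven ∩ Finn ∩ Viktor ∩ Yara: 10:30-11:45.
Diego ∩ Ugo ∩ Sven ∩ Finn ∩ Viktor ∩ Yara ∩ Oona: 10:30-11:45.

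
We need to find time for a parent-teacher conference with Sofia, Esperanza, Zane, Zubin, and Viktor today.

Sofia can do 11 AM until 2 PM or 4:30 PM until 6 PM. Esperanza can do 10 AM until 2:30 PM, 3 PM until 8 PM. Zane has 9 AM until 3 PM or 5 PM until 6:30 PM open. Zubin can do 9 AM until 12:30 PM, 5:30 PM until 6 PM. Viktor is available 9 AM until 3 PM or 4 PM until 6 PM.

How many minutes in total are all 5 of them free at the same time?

120

Sofia ∩ Esperanza: 11:00-14:00, 16:30-18:00.
Sofia ∩ Esperanza ∩ Zane: 11:00-14:00, 17:00-18:00.
Sofia ∩ Esperanza ∩ Zane ∩ Zubin: 11:00-12:30, 17:30-18:00.
Sofia ∩ Esperanza ∩ Zane ∩ Zubin ∩ Viktor: 11:00-12:30, 17:30-18:00.
Summing the common windows: 90 + 30 = 120 minutes.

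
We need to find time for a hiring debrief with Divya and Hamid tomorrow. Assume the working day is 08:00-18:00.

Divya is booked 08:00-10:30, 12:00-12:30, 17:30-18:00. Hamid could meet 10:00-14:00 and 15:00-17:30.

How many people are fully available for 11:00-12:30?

Divya free: 10:30-12:00, 12:30-17:30 (invert busy blocks within the working day).
Hamid free: 10:00-14:00, 15:00-17:30.
Hamid can make the full 11:00-12:30 slot — that's 1.

1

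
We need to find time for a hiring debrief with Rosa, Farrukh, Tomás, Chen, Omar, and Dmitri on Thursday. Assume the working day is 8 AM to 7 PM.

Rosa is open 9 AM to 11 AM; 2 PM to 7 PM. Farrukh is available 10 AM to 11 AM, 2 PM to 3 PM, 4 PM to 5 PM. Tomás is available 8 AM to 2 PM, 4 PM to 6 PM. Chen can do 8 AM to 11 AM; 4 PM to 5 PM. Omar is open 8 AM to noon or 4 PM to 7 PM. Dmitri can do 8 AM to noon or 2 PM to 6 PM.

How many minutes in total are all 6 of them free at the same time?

120

Rosa ∩ Farrukh: 10:00-11:00, 14:00-15:00, 16:00-17:00.
Rosa ∩ Farrukh ∩ Tomás: 10:00-11:00, 16:00-17:00.
Rosa ∩ Farrukh ∩ Tomás ∩ Chen: 10:00-11:00, 16:00-17:00.
Rosa ∩ Farrukh ∩ Tomás ∩ Chen ∩ Omar: 10:00-11:00, 16:00-17:00.
Rosa ∩ Farrukh ∩ Tomás ∩ Chen ∩ Omar ∩ Dmitri: 10:00-11:00, 16:00-17:00.
Summing the common windows: 60 + 60 = 120 minutes.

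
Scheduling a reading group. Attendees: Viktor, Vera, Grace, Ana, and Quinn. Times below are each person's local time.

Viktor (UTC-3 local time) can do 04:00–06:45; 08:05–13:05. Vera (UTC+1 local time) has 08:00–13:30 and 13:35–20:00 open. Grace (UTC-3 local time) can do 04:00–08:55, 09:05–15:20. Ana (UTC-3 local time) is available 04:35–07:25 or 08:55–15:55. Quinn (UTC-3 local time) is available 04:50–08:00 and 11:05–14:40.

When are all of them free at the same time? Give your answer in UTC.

07:50-09:45, 14:05-16:05

Viktor in UTC: 07:00-09:45, 11:05-16:05 (add 3h to convert from UTC-3).
Vera in UTC: 07:00-12:30, 12:35-19:00 (subtract 1h to convert from UTC+1).
Grace in UTC: 07:00-11:55, 12:05-18:20 (add 3h to convert from UTC-3).
Ana in UTC: 07:35-10:25, 11:55-18:55 (add 3h to convert from UTC-3).
Quinn in UTC: 07:50-11:00, 14:05-17:40 (add 3h to convert from UTC-3).
Viktor ∩ Vera: 07:00-09:45, 11:05-12:30, 12:35-16:05.
Viktor ∩ Vera ∩ Grace: 07:00-09:45, 11:05-11:55, 12:05-12:30, 12:35-16:05.
Viktor ∩ Vera ∩ Grace ∩ Ana: 07:35-09:45, 12:05-12:30, 12:35-16:05.
Viktor ∩ Vera ∩ Grace ∩ Ana ∩ Quinn: 07:50-09:45, 14:05-16:05.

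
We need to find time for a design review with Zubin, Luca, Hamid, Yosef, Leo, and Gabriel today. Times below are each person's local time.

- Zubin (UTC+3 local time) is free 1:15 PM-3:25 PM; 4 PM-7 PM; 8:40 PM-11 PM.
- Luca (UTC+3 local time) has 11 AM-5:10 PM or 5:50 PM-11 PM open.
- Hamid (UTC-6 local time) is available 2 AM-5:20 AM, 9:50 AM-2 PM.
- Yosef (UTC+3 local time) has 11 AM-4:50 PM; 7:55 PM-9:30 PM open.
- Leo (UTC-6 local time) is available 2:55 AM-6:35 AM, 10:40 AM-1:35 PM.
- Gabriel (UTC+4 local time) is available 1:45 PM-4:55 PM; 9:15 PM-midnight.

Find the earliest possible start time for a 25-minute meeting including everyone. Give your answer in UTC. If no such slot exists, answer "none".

Zubin in UTC: 10:15-12:25, 13:00-16:00, 17:40-20:00 (subtract 3h to convert from UTC+3).
Luca in UTC: 08:00-14:10, 14:50-20:00 (subtract 3h to convert from UTC+3).
Hamid in UTC: 08:00-11:20, 15:50-20:00 (add 6h to convert from UTC-6).
Yosef in UTC: 08:00-13:50, 16:55-18:30 (subtract 3h to convert from UTC+3).
Leo in UTC: 08:55-12:35, 16:40-19:35 (add 6h to convert from UTC-6).
Gabriel in UTC: 09:45-12:55, 17:15-20:00 (subtract 4h to convert from UTC+4).
Zubin ∩ Luca: 10:15-12:25, 13:00-14:10, 14:50-16:00, 17:40-20:00.
Zubin ∩ Luca ∩ Hamid: 10:15-11:20, 15:50-16:00, 17:40-20:00.
Zubin ∩ Luca ∩ Hamid ∩ Yosef: 10:15-11:20, 17:40-18:30.
Zubin ∩ Luca ∩ Hamid ∩ Yosef ∩ Leo: 10:15-11:20, 17:40-18:30.
Zubin ∩ Luca ∩ Hamid ∩ Yosef ∩ Leo ∩ Gabriel: 10:15-11:20, 17:40-18:30.
The first common window of at least 25 minutes is 10:15-11:20, so the earliest start is 10:15.

10:15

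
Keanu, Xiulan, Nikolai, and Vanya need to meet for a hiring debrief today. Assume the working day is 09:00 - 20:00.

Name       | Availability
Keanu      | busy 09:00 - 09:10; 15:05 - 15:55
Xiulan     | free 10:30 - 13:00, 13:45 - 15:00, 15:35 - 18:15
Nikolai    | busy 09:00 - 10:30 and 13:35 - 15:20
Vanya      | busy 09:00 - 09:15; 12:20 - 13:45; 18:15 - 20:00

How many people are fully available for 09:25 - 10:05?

2

Keanu free: 09:10-15:05, 15:55-20:00 (invert busy blocks within the working day).
Xiulan free: 10:30-13:00, 13:45-15:00, 15:35-18:15.
Nikolai free: 10:30-13:35, 15:20-20:00 (invert busy blocks within the working day).
Vanya free: 09:15-12:20, 13:45-18:15 (invert busy blocks within the working day).
Keanu and Vanya can make the full 09:25-10:05 slot — that's 2.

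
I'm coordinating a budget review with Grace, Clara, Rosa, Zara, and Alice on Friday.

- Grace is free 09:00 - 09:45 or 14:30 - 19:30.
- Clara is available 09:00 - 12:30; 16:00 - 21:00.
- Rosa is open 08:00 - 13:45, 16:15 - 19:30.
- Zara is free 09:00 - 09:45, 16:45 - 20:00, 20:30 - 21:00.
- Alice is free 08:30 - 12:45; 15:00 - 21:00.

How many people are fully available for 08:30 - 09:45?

2

Rosa and Alice can make the full 08:30-09:45 slot — that's 2.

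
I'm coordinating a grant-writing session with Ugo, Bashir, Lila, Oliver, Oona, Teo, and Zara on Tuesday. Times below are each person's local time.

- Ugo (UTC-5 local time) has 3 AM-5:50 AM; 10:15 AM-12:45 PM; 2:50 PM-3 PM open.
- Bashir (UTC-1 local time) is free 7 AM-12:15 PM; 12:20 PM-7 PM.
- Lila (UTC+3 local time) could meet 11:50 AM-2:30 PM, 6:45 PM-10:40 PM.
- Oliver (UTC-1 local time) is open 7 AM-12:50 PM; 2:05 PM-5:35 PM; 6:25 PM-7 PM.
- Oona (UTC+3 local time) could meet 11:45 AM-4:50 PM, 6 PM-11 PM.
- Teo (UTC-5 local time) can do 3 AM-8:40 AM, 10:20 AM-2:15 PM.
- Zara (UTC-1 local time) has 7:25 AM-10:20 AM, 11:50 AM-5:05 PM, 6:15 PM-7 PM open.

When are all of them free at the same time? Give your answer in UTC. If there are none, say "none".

Ugo in UTC: 08:00-10:50, 15:15-17:45, 19:50-20:00 (add 5h to convert from UTC-5).
Bashir in UTC: 08:00-13:15, 13:20-20:00 (add 1h to convert from UTC-1).
Lila in UTC: 08:50-11:30, 15:45-19:40 (subtract 3h to convert from UTC+3).
Oliver in UTC: 08:00-13:50, 15:05-18:35, 19:25-20:00 (add 1h to convert from UTC-1).
Oona in UTC: 08:45-13:50, 15:00-20:00 (subtract 3h to convert from UTC+3).
Teo in UTC: 08:00-13:40, 15:20-19:15 (add 5h to convert from UTC-5).
Zara in UTC: 08:25-11:20, 12:50-18:05, 19:15-20:00 (add 1h to convert from UTC-1).
Ugo ∩ Bashir: 08:00-10:50, 15:15-17:45, 19:50-20:00.
Ugo ∩ Bashir ∩ Lila: 08:50-10:50, 15:45-17:45.
Ugo ∩ Bashir ∩ Lila ∩ Oliver: 08:50-10:50, 15:45-17:45.
Ugo ∩ Bashir ∩ Lila ∩ Oliver ∩ Oona: 08:50-10:50, 15:45-17:45.
Ugo ∩ Bashir ∩ Lila ∩ Oliver ∩ Oona ∩ Teo: 08:50-10:50, 15:45-17:45.
Ugo ∩ Bashir ∩ Lila ∩ Oliver ∩ Oona ∩ Teo ∩ Zara: 08:50-10:50, 15:45-17:45.
Those are the intersection windows.

08:50-10:50, 15:45-17:45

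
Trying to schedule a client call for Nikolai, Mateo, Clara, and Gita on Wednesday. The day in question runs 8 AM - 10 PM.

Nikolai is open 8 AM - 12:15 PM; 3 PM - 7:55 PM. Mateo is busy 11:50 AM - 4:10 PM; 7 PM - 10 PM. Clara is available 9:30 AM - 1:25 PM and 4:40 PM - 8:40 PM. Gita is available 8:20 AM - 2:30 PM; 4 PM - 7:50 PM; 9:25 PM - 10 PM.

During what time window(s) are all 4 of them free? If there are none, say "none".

09:30-11:50, 16:40-19:00

Nikolai free: 08:00-12:15, 15:00-19:55.
Mateo free: 08:00-11:50, 16:10-19:00 (invert busy blocks within the working day).
Clara free: 09:30-13:25, 16:40-20:40.
Gita free: 08:20-14:30, 16:00-19:50, 21:25-22:00.
Nikolai ∩ Mateo: 08:00-11:50, 16:10-19:00.
Nikolai ∩ Mateo ∩ Clara: 09:30-11:50, 16:40-19:00.
Nikolai ∩ Mateo ∩ Clara ∩ Gita: 09:30-11:50, 16:40-19:00.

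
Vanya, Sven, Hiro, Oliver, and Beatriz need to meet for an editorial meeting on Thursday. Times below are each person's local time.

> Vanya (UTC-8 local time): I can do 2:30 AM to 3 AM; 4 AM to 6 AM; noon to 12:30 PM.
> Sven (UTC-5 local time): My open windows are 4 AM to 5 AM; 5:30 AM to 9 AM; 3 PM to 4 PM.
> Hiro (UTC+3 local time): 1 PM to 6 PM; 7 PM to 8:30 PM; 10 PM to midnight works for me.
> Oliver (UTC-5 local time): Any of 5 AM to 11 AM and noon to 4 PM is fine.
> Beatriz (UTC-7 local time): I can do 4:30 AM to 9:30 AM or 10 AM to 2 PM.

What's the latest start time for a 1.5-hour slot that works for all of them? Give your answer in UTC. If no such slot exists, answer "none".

12:30

Vanya in UTC: 10:30-11:00, 12:00-14:00, 20:00-20:30 (add 8h to convert from UTC-8).
Sven in UTC: 09:00-10:00, 10:30-14:00, 20:00-21:00 (add 5h to convert from UTC-5).
Hiro in UTC: 10:00-15:00, 16:00-17:30, 19:00-21:00 (subtract 3h to convert from UTC+3).
Oliver in UTC: 10:00-16:00, 17:00-21:00 (add 5h to convert from UTC-5).
Beatriz in UTC: 11:30-16:30, 17:00-21:00 (add 7h to convert from UTC-7).
Vanya ∩ Sven: 10:30-11:00, 12:00-14:00, 20:00-20:30.
Vanya ∩ Sven ∩ Hiro: 10:30-11:00, 12:00-14:00, 20:00-20:30.
Vanya ∩ Sven ∩ Hiro ∩ Oliver: 10:30-11:00, 12:00-14:00, 20:00-20:30.
Vanya ∩ Sven ∩ Hiro ∩ Oliver ∩ Beatriz: 12:00-14:00, 20:00-20:30.
The last common window of at least 90 minutes is 12:00-14:00; a 90-minute meeting can start as late as 12:30 and still end by 14:00.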